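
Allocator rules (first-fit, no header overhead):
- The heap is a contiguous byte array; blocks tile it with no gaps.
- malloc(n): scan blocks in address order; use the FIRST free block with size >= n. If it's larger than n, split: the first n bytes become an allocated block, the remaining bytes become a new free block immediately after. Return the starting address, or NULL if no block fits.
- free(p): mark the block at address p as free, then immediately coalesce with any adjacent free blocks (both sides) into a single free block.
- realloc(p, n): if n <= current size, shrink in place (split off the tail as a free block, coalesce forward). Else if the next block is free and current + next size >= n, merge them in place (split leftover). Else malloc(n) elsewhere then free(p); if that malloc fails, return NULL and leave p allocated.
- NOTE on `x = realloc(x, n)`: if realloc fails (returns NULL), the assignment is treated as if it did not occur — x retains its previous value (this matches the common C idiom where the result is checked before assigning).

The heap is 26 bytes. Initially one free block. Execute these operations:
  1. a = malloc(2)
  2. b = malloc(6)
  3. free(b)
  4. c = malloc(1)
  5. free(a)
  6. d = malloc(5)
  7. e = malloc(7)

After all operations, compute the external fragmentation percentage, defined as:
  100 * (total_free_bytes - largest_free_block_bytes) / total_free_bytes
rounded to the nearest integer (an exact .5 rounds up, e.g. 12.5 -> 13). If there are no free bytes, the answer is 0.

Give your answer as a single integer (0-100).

Op 1: a = malloc(2) -> a = 0; heap: [0-1 ALLOC][2-25 FREE]
Op 2: b = malloc(6) -> b = 2; heap: [0-1 ALLOC][2-7 ALLOC][8-25 FREE]
Op 3: free(b) -> (freed b); heap: [0-1 ALLOC][2-25 FREE]
Op 4: c = malloc(1) -> c = 2; heap: [0-1 ALLOC][2-2 ALLOC][3-25 FREE]
Op 5: free(a) -> (freed a); heap: [0-1 FREE][2-2 ALLOC][3-25 FREE]
Op 6: d = malloc(5) -> d = 3; heap: [0-1 FREE][2-2 ALLOC][3-7 ALLOC][8-25 FREE]
Op 7: e = malloc(7) -> e = 8; heap: [0-1 FREE][2-2 ALLOC][3-7 ALLOC][8-14 ALLOC][15-25 FREE]
Free blocks: [2 11] total_free=13 largest=11 -> 100*(13-11)/13 = 200/13 ≈ 15.385 -> rounds to 15

Answer: 15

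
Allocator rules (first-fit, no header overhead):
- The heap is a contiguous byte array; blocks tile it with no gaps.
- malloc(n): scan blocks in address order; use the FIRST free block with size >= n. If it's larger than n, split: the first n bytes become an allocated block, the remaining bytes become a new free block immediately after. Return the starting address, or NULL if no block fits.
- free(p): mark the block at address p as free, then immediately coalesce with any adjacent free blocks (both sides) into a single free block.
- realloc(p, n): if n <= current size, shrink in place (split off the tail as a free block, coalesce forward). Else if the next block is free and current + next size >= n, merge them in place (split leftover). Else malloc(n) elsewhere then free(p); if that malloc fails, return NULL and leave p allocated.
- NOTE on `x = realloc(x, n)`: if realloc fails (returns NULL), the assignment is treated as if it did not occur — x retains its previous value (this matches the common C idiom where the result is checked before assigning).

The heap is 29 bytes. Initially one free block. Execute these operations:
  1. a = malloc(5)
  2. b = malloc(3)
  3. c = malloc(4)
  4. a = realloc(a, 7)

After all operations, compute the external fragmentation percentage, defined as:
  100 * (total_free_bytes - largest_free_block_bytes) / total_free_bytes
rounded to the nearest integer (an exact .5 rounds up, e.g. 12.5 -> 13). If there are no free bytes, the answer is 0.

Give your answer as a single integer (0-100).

Answer: 33

Derivation:
Op 1: a = malloc(5) -> a = 0; heap: [0-4 ALLOC][5-28 FREE]
Op 2: b = malloc(3) -> b = 5; heap: [0-4 ALLOC][5-7 ALLOC][8-28 FREE]
Op 3: c = malloc(4) -> c = 8; heap: [0-4 ALLOC][5-7 ALLOC][8-11 ALLOC][12-28 FREE]
Op 4: a = realloc(a, 7) -> a = 12; heap: [0-4 FREE][5-7 ALLOC][8-11 ALLOC][12-18 ALLOC][19-28 FREE]
Free blocks: [5 10] total_free=15 largest=10 -> 100*(15-10)/15 = 500/15 ≈ 33.333 -> rounds to 33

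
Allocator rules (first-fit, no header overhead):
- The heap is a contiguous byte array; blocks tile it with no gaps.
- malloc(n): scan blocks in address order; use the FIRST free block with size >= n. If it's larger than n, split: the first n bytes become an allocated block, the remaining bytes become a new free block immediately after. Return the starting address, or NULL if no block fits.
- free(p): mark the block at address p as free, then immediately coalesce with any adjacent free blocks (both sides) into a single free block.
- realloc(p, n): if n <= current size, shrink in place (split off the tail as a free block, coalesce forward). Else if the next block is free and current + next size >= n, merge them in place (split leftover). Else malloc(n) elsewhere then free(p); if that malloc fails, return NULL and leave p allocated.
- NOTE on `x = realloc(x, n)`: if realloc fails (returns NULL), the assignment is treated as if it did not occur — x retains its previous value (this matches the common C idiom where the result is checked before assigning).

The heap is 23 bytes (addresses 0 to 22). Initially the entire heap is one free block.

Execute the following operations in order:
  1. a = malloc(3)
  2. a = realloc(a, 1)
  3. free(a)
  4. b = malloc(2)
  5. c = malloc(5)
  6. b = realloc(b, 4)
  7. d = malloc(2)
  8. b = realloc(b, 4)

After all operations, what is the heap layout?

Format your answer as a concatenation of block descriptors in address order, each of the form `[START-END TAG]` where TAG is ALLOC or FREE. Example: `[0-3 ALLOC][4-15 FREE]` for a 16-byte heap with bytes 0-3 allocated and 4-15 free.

Op 1: a = malloc(3) -> a = 0; heap: [0-2 ALLOC][3-22 FREE]
Op 2: a = realloc(a, 1) -> a = 0; heap: [0-0 ALLOC][1-22 FREE]
Op 3: free(a) -> (freed a); heap: [0-22 FREE]
Op 4: b = malloc(2) -> b = 0; heap: [0-1 ALLOC][2-22 FREE]
Op 5: c = malloc(5) -> c = 2; heap: [0-1 ALLOC][2-6 ALLOC][7-22 FREE]
Op 6: b = realloc(b, 4) -> b = 7; heap: [0-1 FREE][2-6 ALLOC][7-10 ALLOC][11-22 FREE]
Op 7: d = malloc(2) -> d = 0; heap: [0-1 ALLOC][2-6 ALLOC][7-10 ALLOC][11-22 FREE]
Op 8: b = realloc(b, 4) -> b = 7; heap: [0-1 ALLOC][2-6 ALLOC][7-10 ALLOC][11-22 FREE]

Answer: [0-1 ALLOC][2-6 ALLOC][7-10 ALLOC][11-22 FREE]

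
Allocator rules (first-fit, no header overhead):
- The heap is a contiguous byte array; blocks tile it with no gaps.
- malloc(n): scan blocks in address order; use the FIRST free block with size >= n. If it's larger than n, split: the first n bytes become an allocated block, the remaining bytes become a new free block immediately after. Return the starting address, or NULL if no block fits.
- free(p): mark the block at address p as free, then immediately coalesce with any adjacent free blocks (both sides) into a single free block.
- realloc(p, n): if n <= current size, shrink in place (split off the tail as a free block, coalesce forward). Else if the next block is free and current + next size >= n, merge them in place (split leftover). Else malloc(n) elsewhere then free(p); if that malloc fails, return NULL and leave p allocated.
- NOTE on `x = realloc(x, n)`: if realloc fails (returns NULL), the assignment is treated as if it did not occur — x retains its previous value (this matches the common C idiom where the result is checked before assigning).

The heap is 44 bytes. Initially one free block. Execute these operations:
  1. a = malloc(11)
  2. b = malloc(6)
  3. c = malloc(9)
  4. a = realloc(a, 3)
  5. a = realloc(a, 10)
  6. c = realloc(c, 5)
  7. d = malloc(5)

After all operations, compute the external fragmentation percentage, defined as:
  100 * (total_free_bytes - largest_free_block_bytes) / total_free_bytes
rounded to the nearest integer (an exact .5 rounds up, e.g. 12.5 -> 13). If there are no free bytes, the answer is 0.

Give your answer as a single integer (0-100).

Op 1: a = malloc(11) -> a = 0; heap: [0-10 ALLOC][11-43 FREE]
Op 2: b = malloc(6) -> b = 11; heap: [0-10 ALLOC][11-16 ALLOC][17-43 FREE]
Op 3: c = malloc(9) -> c = 17; heap: [0-10 ALLOC][11-16 ALLOC][17-25 ALLOC][26-43 FREE]
Op 4: a = realloc(a, 3) -> a = 0; heap: [0-2 ALLOC][3-10 FREE][11-16 ALLOC][17-25 ALLOC][26-43 FREE]
Op 5: a = realloc(a, 10) -> a = 0; heap: [0-9 ALLOC][10-10 FREE][11-16 ALLOC][17-25 ALLOC][26-43 FREE]
Op 6: c = realloc(c, 5) -> c = 17; heap: [0-9 ALLOC][10-10 FREE][11-16 ALLOC][17-21 ALLOC][22-43 FREE]
Op 7: d = malloc(5) -> d = 22; heap: [0-9 ALLOC][10-10 FREE][11-16 ALLOC][17-21 ALLOC][22-26 ALLOC][27-43 FREE]
Free blocks: [1 17] total_free=18 largest=17 -> 100*(18-17)/18 = 100/18 ≈ 5.556 -> rounds to 6

Answer: 6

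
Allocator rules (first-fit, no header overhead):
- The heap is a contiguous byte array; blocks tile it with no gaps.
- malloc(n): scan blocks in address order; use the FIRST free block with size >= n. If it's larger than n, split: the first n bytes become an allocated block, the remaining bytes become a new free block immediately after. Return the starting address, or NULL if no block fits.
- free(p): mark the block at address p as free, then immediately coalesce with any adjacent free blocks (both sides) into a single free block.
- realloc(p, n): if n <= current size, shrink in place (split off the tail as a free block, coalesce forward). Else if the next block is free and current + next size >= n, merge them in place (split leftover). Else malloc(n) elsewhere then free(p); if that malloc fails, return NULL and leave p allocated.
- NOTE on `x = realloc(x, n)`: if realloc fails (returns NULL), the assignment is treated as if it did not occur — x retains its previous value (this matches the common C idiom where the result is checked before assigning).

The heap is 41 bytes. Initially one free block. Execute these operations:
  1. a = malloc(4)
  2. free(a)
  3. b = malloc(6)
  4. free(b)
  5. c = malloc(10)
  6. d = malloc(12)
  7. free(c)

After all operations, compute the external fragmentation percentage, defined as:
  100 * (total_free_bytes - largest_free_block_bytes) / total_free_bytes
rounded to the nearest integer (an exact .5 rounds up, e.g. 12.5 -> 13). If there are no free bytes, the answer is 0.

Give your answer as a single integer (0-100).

Answer: 34

Derivation:
Op 1: a = malloc(4) -> a = 0; heap: [0-3 ALLOC][4-40 FREE]
Op 2: free(a) -> (freed a); heap: [0-40 FREE]
Op 3: b = malloc(6) -> b = 0; heap: [0-5 ALLOC][6-40 FREE]
Op 4: free(b) -> (freed b); heap: [0-40 FREE]
Op 5: c = malloc(10) -> c = 0; heap: [0-9 ALLOC][10-40 FREE]
Op 6: d = malloc(12) -> d = 10; heap: [0-9 ALLOC][10-21 ALLOC][22-40 FREE]
Op 7: free(c) -> (freed c); heap: [0-9 FREE][10-21 ALLOC][22-40 FREE]
Free blocks: [10 19] total_free=29 largest=19 -> 100*(29-19)/29 = 1000/29 ≈ 34.483 -> rounds to 34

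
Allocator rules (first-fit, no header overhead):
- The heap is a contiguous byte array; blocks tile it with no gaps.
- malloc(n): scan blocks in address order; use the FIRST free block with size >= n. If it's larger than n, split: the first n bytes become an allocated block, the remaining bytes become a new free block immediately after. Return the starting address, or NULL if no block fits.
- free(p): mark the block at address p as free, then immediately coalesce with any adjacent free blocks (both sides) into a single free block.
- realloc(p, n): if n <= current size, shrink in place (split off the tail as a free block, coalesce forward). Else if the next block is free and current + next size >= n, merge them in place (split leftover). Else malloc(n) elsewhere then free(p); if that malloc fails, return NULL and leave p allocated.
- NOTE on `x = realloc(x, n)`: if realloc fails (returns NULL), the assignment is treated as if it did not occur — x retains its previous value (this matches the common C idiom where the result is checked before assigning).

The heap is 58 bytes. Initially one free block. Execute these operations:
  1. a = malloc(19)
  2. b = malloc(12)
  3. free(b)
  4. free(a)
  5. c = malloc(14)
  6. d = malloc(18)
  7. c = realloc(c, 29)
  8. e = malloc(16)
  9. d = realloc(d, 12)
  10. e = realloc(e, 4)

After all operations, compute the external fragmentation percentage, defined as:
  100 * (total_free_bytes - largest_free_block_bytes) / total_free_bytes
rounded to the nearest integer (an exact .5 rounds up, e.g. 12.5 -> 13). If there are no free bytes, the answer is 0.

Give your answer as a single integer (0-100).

Op 1: a = malloc(19) -> a = 0; heap: [0-18 ALLOC][19-57 FREE]
Op 2: b = malloc(12) -> b = 19; heap: [0-18 ALLOC][19-30 ALLOC][31-57 FREE]
Op 3: free(b) -> (freed b); heap: [0-18 ALLOC][19-57 FREE]
Op 4: free(a) -> (freed a); heap: [0-57 FREE]
Op 5: c = malloc(14) -> c = 0; heap: [0-13 ALLOC][14-57 FREE]
Op 6: d = malloc(18) -> d = 14; heap: [0-13 ALLOC][14-31 ALLOC][32-57 FREE]
Op 7: c = realloc(c, 29) -> NULL (c unchanged); heap: [0-13 ALLOC][14-31 ALLOC][32-57 FREE]
Op 8: e = malloc(16) -> e = 32; heap: [0-13 ALLOC][14-31 ALLOC][32-47 ALLOC][48-57 FREE]
Op 9: d = realloc(d, 12) -> d = 14; heap: [0-13 ALLOC][14-25 ALLOC][26-31 FREE][32-47 ALLOC][48-57 FREE]
Op 10: e = realloc(e, 4) -> e = 32; heap: [0-13 ALLOC][14-25 ALLOC][26-31 FREE][32-35 ALLOC][36-57 FREE]
Free blocks: [6 22] total_free=28 largest=22 -> 100*(28-22)/28 = 600/28 ≈ 21.429 -> rounds to 21

Answer: 21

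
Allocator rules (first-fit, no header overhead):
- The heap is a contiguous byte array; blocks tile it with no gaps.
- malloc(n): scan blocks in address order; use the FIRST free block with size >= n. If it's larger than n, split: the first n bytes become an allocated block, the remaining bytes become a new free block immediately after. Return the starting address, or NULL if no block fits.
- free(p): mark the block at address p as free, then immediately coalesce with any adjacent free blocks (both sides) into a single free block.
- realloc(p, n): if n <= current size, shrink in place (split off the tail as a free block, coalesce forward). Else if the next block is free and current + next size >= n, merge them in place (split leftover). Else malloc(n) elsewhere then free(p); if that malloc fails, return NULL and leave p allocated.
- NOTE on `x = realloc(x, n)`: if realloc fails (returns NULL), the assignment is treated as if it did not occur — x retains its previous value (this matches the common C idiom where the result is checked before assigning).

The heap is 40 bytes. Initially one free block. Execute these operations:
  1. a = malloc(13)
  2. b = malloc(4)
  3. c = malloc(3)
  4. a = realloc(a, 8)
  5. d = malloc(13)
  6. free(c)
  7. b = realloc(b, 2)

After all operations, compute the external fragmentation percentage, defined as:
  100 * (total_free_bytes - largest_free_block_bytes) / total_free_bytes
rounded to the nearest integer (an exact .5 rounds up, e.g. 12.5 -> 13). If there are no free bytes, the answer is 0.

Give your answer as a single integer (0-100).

Op 1: a = malloc(13) -> a = 0; heap: [0-12 ALLOC][13-39 FREE]
Op 2: b = malloc(4) -> b = 13; heap: [0-12 ALLOC][13-16 ALLOC][17-39 FREE]
Op 3: c = malloc(3) -> c = 17; heap: [0-12 ALLOC][13-16 ALLOC][17-19 ALLOC][20-39 FREE]
Op 4: a = realloc(a, 8) -> a = 0; heap: [0-7 ALLOC][8-12 FREE][13-16 ALLOC][17-19 ALLOC][20-39 FREE]
Op 5: d = malloc(13) -> d = 20; heap: [0-7 ALLOC][8-12 FREE][13-16 ALLOC][17-19 ALLOC][20-32 ALLOC][33-39 FREE]
Op 6: free(c) -> (freed c); heap: [0-7 ALLOC][8-12 FREE][13-16 ALLOC][17-19 FREE][20-32 ALLOC][33-39 FREE]
Op 7: b = realloc(b, 2) -> b = 13; heap: [0-7 ALLOC][8-12 FREE][13-14 ALLOC][15-19 FREE][20-32 ALLOC][33-39 FREE]
Free blocks: [5 5 7] total_free=17 largest=7 -> 100*(17-7)/17 = 1000/17 ≈ 58.824 -> rounds to 59

Answer: 59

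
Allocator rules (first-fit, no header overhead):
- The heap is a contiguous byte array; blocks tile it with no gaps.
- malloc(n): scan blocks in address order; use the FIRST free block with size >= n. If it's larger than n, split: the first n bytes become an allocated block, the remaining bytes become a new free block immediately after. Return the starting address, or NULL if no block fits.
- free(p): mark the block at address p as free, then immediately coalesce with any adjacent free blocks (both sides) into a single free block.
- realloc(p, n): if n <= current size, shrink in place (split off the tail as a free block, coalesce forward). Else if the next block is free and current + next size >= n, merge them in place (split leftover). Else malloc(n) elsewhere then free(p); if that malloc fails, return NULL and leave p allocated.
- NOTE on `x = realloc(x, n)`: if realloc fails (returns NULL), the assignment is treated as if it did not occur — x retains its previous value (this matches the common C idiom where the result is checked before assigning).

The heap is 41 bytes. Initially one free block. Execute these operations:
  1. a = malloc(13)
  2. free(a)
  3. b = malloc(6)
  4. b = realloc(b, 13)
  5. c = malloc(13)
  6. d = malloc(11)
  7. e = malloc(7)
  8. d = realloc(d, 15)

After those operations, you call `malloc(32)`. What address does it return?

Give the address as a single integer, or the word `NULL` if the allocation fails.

Answer: NULL

Derivation:
Op 1: a = malloc(13) -> a = 0; heap: [0-12 ALLOC][13-40 FREE]
Op 2: free(a) -> (freed a); heap: [0-40 FREE]
Op 3: b = malloc(6) -> b = 0; heap: [0-5 ALLOC][6-40 FREE]
Op 4: b = realloc(b, 13) -> b = 0; heap: [0-12 ALLOC][13-40 FREE]
Op 5: c = malloc(13) -> c = 13; heap: [0-12 ALLOC][13-25 ALLOC][26-40 FREE]
Op 6: d = malloc(11) -> d = 26; heap: [0-12 ALLOC][13-25 ALLOC][26-36 ALLOC][37-40 FREE]
Op 7: e = malloc(7) -> e = NULL; heap: [0-12 ALLOC][13-25 ALLOC][26-36 ALLOC][37-40 FREE]
Op 8: d = realloc(d, 15) -> d = 26; heap: [0-12 ALLOC][13-25 ALLOC][26-40 ALLOC]
malloc(32): first-fit scan over [0-12 ALLOC][13-25 ALLOC][26-40 ALLOC] -> NULL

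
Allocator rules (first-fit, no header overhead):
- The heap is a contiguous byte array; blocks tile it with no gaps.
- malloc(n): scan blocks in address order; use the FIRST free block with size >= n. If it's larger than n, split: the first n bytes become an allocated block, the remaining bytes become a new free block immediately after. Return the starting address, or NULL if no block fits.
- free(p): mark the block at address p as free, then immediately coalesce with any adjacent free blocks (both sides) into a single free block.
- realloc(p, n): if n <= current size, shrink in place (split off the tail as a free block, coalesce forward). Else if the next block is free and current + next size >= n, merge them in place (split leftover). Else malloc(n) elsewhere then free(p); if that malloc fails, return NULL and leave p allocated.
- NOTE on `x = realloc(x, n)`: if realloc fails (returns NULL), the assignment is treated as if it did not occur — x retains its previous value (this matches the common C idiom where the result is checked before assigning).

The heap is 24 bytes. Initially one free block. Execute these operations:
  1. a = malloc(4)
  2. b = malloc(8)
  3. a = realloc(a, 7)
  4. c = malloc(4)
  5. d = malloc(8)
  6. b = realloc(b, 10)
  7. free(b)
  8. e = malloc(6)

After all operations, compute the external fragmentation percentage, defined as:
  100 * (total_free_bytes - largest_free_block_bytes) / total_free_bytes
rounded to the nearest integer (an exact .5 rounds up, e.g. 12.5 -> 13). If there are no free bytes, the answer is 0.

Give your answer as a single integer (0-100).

Answer: 29

Derivation:
Op 1: a = malloc(4) -> a = 0; heap: [0-3 ALLOC][4-23 FREE]
Op 2: b = malloc(8) -> b = 4; heap: [0-3 ALLOC][4-11 ALLOC][12-23 FREE]
Op 3: a = realloc(a, 7) -> a = 12; heap: [0-3 FREE][4-11 ALLOC][12-18 ALLOC][19-23 FREE]
Op 4: c = malloc(4) -> c = 0; heap: [0-3 ALLOC][4-11 ALLOC][12-18 ALLOC][19-23 FREE]
Op 5: d = malloc(8) -> d = NULL; heap: [0-3 ALLOC][4-11 ALLOC][12-18 ALLOC][19-23 FREE]
Op 6: b = realloc(b, 10) -> NULL (b unchanged); heap: [0-3 ALLOC][4-11 ALLOC][12-18 ALLOC][19-23 FREE]
Op 7: free(b) -> (freed b); heap: [0-3 ALLOC][4-11 FREE][12-18 ALLOC][19-23 FREE]
Op 8: e = malloc(6) -> e = 4; heap: [0-3 ALLOC][4-9 ALLOC][10-11 FREE][12-18 ALLOC][19-23 FREE]
Free blocks: [2 5] total_free=7 largest=5 -> 100*(7-5)/7 = 200/7 ≈ 28.571 -> rounds to 29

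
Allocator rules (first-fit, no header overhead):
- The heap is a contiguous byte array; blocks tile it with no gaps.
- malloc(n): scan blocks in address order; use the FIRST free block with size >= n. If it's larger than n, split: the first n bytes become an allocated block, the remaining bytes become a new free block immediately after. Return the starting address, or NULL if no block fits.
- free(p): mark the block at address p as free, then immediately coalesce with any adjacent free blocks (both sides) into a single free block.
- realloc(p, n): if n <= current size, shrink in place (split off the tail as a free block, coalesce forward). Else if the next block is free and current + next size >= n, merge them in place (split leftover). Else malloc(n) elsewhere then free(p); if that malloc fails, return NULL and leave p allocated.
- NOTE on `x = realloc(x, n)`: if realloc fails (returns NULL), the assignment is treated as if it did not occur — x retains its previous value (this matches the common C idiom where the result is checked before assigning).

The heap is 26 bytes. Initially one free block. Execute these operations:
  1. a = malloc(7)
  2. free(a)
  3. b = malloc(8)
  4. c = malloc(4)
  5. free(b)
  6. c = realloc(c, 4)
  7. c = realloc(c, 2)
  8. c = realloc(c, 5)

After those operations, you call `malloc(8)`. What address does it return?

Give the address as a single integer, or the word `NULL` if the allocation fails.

Answer: 0

Derivation:
Op 1: a = malloc(7) -> a = 0; heap: [0-6 ALLOC][7-25 FREE]
Op 2: free(a) -> (freed a); heap: [0-25 FREE]
Op 3: b = malloc(8) -> b = 0; heap: [0-7 ALLOC][8-25 FREE]
Op 4: c = malloc(4) -> c = 8; heap: [0-7 ALLOC][8-11 ALLOC][12-25 FREE]
Op 5: free(b) -> (freed b); heap: [0-7 FREE][8-11 ALLOC][12-25 FREE]
Op 6: c = realloc(c, 4) -> c = 8; heap: [0-7 FREE][8-11 ALLOC][12-25 FREE]
Op 7: c = realloc(c, 2) -> c = 8; heap: [0-7 FREE][8-9 ALLOC][10-25 FREE]
Op 8: c = realloc(c, 5) -> c = 8; heap: [0-7 FREE][8-12 ALLOC][13-25 FREE]
malloc(8): first-fit scan over [0-7 FREE][8-12 ALLOC][13-25 FREE] -> 0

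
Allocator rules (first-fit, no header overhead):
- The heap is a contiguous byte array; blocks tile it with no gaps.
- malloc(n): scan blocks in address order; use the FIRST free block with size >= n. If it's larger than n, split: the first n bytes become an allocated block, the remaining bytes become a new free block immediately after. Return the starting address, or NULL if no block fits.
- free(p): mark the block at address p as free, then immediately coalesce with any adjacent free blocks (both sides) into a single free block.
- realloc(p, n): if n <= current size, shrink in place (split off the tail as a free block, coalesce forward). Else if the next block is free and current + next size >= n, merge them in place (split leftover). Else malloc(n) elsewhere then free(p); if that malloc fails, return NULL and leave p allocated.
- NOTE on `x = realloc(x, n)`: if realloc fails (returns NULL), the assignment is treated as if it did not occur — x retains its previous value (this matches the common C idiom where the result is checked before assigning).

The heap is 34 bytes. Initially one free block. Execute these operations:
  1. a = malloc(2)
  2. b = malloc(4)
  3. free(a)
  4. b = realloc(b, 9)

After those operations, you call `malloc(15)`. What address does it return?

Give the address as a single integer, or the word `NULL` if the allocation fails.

Answer: 11

Derivation:
Op 1: a = malloc(2) -> a = 0; heap: [0-1 ALLOC][2-33 FREE]
Op 2: b = malloc(4) -> b = 2; heap: [0-1 ALLOC][2-5 ALLOC][6-33 FREE]
Op 3: free(a) -> (freed a); heap: [0-1 FREE][2-5 ALLOC][6-33 FREE]
Op 4: b = realloc(b, 9) -> b = 2; heap: [0-1 FREE][2-10 ALLOC][11-33 FREE]
malloc(15): first-fit scan over [0-1 FREE][2-10 ALLOC][11-33 FREE] -> 11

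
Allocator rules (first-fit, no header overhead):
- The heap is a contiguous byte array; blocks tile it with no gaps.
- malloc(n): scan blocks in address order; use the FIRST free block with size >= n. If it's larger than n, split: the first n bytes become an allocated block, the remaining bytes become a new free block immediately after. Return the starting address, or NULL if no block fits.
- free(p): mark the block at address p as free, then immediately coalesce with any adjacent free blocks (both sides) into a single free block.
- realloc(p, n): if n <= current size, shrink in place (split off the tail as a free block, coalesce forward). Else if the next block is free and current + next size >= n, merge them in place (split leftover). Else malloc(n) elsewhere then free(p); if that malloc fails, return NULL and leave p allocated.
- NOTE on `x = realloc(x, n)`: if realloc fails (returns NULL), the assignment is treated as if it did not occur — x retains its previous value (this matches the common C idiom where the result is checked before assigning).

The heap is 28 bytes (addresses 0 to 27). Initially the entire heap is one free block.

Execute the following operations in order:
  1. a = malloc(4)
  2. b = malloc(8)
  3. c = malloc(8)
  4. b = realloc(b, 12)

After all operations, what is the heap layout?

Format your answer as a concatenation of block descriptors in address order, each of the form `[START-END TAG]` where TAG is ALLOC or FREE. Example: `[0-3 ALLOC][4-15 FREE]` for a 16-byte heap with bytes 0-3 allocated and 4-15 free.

Op 1: a = malloc(4) -> a = 0; heap: [0-3 ALLOC][4-27 FREE]
Op 2: b = malloc(8) -> b = 4; heap: [0-3 ALLOC][4-11 ALLOC][12-27 FREE]
Op 3: c = malloc(8) -> c = 12; heap: [0-3 ALLOC][4-11 ALLOC][12-19 ALLOC][20-27 FREE]
Op 4: b = realloc(b, 12) -> NULL (b unchanged); heap: [0-3 ALLOC][4-11 ALLOC][12-19 ALLOC][20-27 FREE]

Answer: [0-3 ALLOC][4-11 ALLOC][12-19 ALLOC][20-27 FREE]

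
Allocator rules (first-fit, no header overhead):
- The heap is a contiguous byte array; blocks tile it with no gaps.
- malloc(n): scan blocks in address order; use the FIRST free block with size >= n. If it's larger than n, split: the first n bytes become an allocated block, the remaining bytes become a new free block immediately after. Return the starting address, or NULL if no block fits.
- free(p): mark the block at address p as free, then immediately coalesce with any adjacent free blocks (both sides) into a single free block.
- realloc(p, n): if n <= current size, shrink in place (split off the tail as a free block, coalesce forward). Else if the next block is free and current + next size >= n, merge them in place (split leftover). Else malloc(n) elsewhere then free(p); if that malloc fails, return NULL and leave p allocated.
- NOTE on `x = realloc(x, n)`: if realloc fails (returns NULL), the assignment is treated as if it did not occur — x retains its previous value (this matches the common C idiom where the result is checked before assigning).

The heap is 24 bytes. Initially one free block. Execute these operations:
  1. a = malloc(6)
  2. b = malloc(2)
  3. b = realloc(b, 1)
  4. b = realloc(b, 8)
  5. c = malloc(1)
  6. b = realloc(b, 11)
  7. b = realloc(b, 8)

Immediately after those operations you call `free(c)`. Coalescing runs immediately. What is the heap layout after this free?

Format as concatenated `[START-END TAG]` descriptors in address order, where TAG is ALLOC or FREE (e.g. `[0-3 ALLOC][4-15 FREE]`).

Answer: [0-5 ALLOC][6-13 ALLOC][14-23 FREE]

Derivation:
Op 1: a = malloc(6) -> a = 0; heap: [0-5 ALLOC][6-23 FREE]
Op 2: b = malloc(2) -> b = 6; heap: [0-5 ALLOC][6-7 ALLOC][8-23 FREE]
Op 3: b = realloc(b, 1) -> b = 6; heap: [0-5 ALLOC][6-6 ALLOC][7-23 FREE]
Op 4: b = realloc(b, 8) -> b = 6; heap: [0-5 ALLOC][6-13 ALLOC][14-23 FREE]
Op 5: c = malloc(1) -> c = 14; heap: [0-5 ALLOC][6-13 ALLOC][14-14 ALLOC][15-23 FREE]
Op 6: b = realloc(b, 11) -> NULL (b unchanged); heap: [0-5 ALLOC][6-13 ALLOC][14-14 ALLOC][15-23 FREE]
Op 7: b = realloc(b, 8) -> b = 6; heap: [0-5 ALLOC][6-13 ALLOC][14-14 ALLOC][15-23 FREE]
free(c): c = 14 -> block [14-14 ALLOC]; mark free, coalesce with adjacent free neighbors -> [0-5 ALLOC][6-13 ALLOC][14-23 FREE]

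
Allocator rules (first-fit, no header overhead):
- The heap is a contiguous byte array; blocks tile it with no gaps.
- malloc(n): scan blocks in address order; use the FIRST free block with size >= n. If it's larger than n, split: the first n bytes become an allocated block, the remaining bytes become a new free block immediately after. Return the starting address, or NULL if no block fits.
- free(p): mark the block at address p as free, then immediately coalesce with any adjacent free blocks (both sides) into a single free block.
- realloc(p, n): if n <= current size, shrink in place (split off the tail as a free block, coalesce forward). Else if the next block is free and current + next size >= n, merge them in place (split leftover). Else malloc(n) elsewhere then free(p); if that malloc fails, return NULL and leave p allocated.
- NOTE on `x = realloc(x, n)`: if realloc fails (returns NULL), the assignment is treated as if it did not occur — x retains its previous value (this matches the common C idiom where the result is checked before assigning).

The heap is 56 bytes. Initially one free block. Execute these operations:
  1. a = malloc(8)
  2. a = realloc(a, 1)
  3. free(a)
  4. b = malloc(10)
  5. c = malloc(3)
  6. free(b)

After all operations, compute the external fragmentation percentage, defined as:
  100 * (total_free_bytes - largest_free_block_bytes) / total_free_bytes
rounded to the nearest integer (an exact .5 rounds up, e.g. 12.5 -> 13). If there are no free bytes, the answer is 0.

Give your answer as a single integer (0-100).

Answer: 19

Derivation:
Op 1: a = malloc(8) -> a = 0; heap: [0-7 ALLOC][8-55 FREE]
Op 2: a = realloc(a, 1) -> a = 0; heap: [0-0 ALLOC][1-55 FREE]
Op 3: free(a) -> (freed a); heap: [0-55 FREE]
Op 4: b = malloc(10) -> b = 0; heap: [0-9 ALLOC][10-55 FREE]
Op 5: c = malloc(3) -> c = 10; heap: [0-9 ALLOC][10-12 ALLOC][13-55 FREE]
Op 6: free(b) -> (freed b); heap: [0-9 FREE][10-12 ALLOC][13-55 FREE]
Free blocks: [10 43] total_free=53 largest=43 -> 100*(53-43)/53 = 1000/53 ≈ 18.868 -> rounds to 19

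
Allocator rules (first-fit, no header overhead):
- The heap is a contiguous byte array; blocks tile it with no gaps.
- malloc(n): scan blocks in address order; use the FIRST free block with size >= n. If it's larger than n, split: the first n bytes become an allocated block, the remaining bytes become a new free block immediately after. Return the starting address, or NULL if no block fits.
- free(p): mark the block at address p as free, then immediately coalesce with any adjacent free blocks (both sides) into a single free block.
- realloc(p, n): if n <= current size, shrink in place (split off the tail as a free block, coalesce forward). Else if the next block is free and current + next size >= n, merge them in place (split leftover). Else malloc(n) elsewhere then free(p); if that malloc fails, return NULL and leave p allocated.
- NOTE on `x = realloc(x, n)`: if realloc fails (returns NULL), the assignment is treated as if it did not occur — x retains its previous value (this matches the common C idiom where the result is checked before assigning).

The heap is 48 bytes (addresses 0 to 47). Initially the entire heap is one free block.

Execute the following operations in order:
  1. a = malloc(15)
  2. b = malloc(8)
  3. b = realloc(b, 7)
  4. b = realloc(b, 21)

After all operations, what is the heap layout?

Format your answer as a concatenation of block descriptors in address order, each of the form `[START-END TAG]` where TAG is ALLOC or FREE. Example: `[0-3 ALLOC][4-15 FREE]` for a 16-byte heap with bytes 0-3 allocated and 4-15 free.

Answer: [0-14 ALLOC][15-35 ALLOC][36-47 FREE]

Derivation:
Op 1: a = malloc(15) -> a = 0; heap: [0-14 ALLOC][15-47 FREE]
Op 2: b = malloc(8) -> b = 15; heap: [0-14 ALLOC][15-22 ALLOC][23-47 FREE]
Op 3: b = realloc(b, 7) -> b = 15; heap: [0-14 ALLOC][15-21 ALLOC][22-47 FREE]
Op 4: b = realloc(b, 21) -> b = 15; heap: [0-14 ALLOC][15-35 ALLOC][36-47 FREE]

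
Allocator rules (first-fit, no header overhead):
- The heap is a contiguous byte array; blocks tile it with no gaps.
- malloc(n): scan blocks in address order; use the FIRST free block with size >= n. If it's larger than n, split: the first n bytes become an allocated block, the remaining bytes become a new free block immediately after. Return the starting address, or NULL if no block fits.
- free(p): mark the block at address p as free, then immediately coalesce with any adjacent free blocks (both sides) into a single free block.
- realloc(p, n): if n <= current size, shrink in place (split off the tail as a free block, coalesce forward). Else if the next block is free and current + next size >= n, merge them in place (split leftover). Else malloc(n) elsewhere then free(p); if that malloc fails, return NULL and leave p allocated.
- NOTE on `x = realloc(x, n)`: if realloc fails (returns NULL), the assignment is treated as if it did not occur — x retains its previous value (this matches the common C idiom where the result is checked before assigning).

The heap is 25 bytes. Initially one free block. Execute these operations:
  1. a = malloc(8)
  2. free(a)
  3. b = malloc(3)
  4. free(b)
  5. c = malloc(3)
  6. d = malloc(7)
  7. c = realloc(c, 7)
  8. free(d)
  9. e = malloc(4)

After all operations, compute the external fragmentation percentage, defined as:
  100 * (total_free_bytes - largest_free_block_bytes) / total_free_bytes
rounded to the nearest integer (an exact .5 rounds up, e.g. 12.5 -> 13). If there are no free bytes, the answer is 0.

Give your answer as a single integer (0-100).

Op 1: a = malloc(8) -> a = 0; heap: [0-7 ALLOC][8-24 FREE]
Op 2: free(a) -> (freed a); heap: [0-24 FREE]
Op 3: b = malloc(3) -> b = 0; heap: [0-2 ALLOC][3-24 FREE]
Op 4: free(b) -> (freed b); heap: [0-24 FREE]
Op 5: c = malloc(3) -> c = 0; heap: [0-2 ALLOC][3-24 FREE]
Op 6: d = malloc(7) -> d = 3; heap: [0-2 ALLOC][3-9 ALLOC][10-24 FREE]
Op 7: c = realloc(c, 7) -> c = 10; heap: [0-2 FREE][3-9 ALLOC][10-16 ALLOC][17-24 FREE]
Op 8: free(d) -> (freed d); heap: [0-9 FREE][10-16 ALLOC][17-24 FREE]
Op 9: e = malloc(4) -> e = 0; heap: [0-3 ALLOC][4-9 FREE][10-16 ALLOC][17-24 FREE]
Free blocks: [6 8] total_free=14 largest=8 -> 100*(14-8)/14 = 600/14 ≈ 42.857 -> rounds to 43

Answer: 43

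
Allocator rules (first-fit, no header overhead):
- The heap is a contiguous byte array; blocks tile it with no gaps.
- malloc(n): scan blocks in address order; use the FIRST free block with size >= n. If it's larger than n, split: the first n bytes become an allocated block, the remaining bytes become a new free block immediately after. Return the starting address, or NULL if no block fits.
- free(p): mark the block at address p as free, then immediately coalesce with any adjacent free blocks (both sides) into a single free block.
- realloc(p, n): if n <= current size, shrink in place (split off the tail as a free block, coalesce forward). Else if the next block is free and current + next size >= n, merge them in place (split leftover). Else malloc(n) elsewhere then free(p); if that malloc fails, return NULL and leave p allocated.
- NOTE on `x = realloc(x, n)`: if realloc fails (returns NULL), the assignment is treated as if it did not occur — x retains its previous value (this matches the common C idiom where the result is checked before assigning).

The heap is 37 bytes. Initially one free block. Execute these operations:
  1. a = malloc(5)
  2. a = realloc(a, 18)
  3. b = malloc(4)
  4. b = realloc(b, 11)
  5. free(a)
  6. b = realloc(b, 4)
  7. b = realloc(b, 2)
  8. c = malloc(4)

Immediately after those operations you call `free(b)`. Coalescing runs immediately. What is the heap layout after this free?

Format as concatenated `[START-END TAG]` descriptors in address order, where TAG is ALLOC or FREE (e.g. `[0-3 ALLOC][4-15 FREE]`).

Op 1: a = malloc(5) -> a = 0; heap: [0-4 ALLOC][5-36 FREE]
Op 2: a = realloc(a, 18) -> a = 0; heap: [0-17 ALLOC][18-36 FREE]
Op 3: b = malloc(4) -> b = 18; heap: [0-17 ALLOC][18-21 ALLOC][22-36 FREE]
Op 4: b = realloc(b, 11) -> b = 18; heap: [0-17 ALLOC][18-28 ALLOC][29-36 FREE]
Op 5: free(a) -> (freed a); heap: [0-17 FREE][18-28 ALLOC][29-36 FREE]
Op 6: b = realloc(b, 4) -> b = 18; heap: [0-17 FREE][18-21 ALLOC][22-36 FREE]
Op 7: b = realloc(b, 2) -> b = 18; heap: [0-17 FREE][18-19 ALLOC][20-36 FREE]
Op 8: c = malloc(4) -> c = 0; heap: [0-3 ALLOC][4-17 FREE][18-19 ALLOC][20-36 FREE]
free(b): b = 18 -> block [18-19 ALLOC]; mark free, coalesce with adjacent free neighbors -> [0-3 ALLOC][4-36 FREE]

Answer: [0-3 ALLOC][4-36 FREE]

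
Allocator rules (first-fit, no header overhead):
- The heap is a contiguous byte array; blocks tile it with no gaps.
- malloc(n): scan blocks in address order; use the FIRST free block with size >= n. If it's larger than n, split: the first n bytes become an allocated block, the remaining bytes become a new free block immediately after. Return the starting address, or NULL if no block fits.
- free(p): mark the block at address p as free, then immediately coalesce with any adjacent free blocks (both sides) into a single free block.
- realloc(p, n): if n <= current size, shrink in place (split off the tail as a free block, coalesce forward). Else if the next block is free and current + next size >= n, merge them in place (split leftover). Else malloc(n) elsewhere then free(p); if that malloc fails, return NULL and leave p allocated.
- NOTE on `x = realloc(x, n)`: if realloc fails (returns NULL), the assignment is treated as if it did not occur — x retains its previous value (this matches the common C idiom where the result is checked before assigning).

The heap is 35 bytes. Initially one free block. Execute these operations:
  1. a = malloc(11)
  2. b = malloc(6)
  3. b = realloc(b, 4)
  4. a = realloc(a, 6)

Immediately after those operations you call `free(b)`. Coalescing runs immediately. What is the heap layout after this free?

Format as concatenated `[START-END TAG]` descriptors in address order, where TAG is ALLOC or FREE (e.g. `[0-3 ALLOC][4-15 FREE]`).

Op 1: a = malloc(11) -> a = 0; heap: [0-10 ALLOC][11-34 FREE]
Op 2: b = malloc(6) -> b = 11; heap: [0-10 ALLOC][11-16 ALLOC][17-34 FREE]
Op 3: b = realloc(b, 4) -> b = 11; heap: [0-10 ALLOC][11-14 ALLOC][15-34 FREE]
Op 4: a = realloc(a, 6) -> a = 0; heap: [0-5 ALLOC][6-10 FREE][11-14 ALLOC][15-34 FREE]
free(b): b = 11 -> block [11-14 ALLOC]; mark free, coalesce with adjacent free neighbors -> [0-5 ALLOC][6-34 FREE]

Answer: [0-5 ALLOC][6-34 FREE]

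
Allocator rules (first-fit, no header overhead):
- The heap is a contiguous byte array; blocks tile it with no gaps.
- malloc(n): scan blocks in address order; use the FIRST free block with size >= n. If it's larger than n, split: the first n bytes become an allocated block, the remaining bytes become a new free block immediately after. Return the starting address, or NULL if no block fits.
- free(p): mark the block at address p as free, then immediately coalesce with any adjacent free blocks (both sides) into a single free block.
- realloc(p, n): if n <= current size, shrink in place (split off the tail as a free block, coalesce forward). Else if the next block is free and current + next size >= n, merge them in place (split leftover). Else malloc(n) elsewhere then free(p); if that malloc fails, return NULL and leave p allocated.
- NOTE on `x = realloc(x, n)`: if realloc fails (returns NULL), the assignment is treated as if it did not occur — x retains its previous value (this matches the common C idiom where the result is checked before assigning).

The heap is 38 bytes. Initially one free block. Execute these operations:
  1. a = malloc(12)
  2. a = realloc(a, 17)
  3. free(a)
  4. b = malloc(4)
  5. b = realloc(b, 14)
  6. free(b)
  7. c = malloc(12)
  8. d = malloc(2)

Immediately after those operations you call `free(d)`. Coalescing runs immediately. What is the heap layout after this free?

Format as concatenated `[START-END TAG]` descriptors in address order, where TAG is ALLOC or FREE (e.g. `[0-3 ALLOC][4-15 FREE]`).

Op 1: a = malloc(12) -> a = 0; heap: [0-11 ALLOC][12-37 FREE]
Op 2: a = realloc(a, 17) -> a = 0; heap: [0-16 ALLOC][17-37 FREE]
Op 3: free(a) -> (freed a); heap: [0-37 FREE]
Op 4: b = malloc(4) -> b = 0; heap: [0-3 ALLOC][4-37 FREE]
Op 5: b = realloc(b, 14) -> b = 0; heap: [0-13 ALLOC][14-37 FREE]
Op 6: free(b) -> (freed b); heap: [0-37 FREE]
Op 7: c = malloc(12) -> c = 0; heap: [0-11 ALLOC][12-37 FREE]
Op 8: d = malloc(2) -> d = 12; heap: [0-11 ALLOC][12-13 ALLOC][14-37 FREE]
free(d): d = 12 -> block [12-13 ALLOC]; mark free, coalesce with adjacent free neighbors -> [0-11 ALLOC][12-37 FREE]

Answer: [0-11 ALLOC][12-37 FREE]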